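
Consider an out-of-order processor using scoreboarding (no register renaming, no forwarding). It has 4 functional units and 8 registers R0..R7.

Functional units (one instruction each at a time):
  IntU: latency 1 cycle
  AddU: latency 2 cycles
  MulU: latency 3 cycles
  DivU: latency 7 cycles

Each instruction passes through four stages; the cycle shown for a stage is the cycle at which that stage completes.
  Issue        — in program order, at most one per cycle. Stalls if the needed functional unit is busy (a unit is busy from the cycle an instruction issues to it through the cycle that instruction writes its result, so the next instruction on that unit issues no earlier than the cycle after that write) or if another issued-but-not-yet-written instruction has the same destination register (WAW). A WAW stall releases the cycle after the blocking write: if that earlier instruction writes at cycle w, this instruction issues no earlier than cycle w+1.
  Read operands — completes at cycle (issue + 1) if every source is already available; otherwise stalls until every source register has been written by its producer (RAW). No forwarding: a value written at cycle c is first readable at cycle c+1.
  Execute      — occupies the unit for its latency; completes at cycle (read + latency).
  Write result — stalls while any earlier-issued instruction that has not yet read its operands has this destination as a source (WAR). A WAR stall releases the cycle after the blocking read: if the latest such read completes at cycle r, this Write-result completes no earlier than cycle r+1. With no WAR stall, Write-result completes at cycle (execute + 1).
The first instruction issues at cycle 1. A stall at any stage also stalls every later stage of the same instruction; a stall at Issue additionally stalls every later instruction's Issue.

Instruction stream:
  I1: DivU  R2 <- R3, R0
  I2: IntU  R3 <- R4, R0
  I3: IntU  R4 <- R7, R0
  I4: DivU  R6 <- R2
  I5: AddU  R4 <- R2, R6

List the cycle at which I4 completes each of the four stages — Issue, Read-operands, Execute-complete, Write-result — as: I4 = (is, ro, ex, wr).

I4 = (11, 12, 19, 20)

t=1  I1→DivU
t=2  I1 RO · I2→IntU
t=3  I2 RO
t=4  I2 EX
t=5  I2 WR R3
t=6  I3→IntU
t=7  I3 RO
t=8  I3 EX
t=9  I1 EX · I3 WR R4
t=10  I1 WR R2
t=11  I4→DivU
t=12  I4 RO · I5→AddU
t=19  I4 EX
t=20  I4 WR R6
t=21  I5 RO
t=23  I5 EX
t=24  I5 WR R4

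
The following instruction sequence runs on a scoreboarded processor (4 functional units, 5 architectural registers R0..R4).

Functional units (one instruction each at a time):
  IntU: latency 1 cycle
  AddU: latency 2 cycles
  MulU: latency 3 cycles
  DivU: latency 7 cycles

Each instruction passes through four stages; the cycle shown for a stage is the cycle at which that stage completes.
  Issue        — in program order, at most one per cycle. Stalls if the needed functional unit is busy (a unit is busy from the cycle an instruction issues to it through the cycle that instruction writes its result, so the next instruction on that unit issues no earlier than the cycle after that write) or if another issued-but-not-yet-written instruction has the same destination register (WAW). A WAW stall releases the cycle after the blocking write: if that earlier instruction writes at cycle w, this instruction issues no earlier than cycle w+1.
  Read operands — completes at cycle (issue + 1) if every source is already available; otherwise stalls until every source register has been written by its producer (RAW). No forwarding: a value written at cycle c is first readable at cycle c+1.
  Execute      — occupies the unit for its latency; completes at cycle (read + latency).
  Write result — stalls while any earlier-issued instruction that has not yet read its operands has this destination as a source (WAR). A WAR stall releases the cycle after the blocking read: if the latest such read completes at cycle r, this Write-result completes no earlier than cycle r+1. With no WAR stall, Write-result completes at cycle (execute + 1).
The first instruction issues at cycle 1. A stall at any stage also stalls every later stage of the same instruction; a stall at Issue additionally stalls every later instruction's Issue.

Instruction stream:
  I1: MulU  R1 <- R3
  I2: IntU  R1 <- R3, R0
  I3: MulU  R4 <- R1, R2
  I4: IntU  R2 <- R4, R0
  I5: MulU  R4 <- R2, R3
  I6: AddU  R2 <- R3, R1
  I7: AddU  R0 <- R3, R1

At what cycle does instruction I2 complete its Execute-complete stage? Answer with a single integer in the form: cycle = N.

I1  is:1  ro:2  ex:5  wr:6
I2  is:7  ro:8  ex:9  wr:10  — WAW R1: wait I1 write@6
I3  is:8  ro:11  ex:14  wr:15  — RAW R1: wait I2 write@10
I4  is:11  ro:16  ex:17  wr:18  — struct: IntU busy until I2 writes@10, RAW R4: wait I3 write@15
I5  is:16  ro:19  ex:22  wr:23  — struct: MulU busy until I3 writes@15, RAW R2: wait I4 write@18
I6  is:19  ro:20  ex:22  wr:23  — WAW R2: wait I4 write@18
I7  is:24  ro:25  ex:27  wr:28  — struct: AddU busy until I6 writes@23

cycle = 9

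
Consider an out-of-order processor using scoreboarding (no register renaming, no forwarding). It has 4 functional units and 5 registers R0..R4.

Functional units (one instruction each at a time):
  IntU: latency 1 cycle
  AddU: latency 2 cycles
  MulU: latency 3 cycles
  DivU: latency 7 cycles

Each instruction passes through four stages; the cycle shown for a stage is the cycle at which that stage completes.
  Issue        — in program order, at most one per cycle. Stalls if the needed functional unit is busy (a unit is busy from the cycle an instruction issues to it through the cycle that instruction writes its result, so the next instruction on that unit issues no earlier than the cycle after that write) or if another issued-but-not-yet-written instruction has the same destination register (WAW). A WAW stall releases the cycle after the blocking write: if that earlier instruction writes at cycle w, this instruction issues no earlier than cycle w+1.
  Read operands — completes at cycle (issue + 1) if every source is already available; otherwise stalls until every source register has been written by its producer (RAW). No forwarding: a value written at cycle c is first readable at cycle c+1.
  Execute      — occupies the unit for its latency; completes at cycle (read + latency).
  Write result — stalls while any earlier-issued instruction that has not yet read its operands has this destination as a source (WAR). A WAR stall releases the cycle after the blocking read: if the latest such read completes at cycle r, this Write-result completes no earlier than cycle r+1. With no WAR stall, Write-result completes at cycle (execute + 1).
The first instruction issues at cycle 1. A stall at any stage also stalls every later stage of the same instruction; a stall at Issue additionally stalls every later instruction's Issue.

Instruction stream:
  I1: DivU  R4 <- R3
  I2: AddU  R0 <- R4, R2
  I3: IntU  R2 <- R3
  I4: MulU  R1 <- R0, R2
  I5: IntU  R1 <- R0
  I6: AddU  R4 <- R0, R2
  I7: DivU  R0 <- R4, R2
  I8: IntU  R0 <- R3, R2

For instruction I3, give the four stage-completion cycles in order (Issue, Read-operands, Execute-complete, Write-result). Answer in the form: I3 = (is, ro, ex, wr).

cycle 1: I1→DivU
cycle 2: I1 RO · I2→AddU
cycle 3: I3→IntU
cycle 4: I3 RO · I4→MulU
cycle 5: I3 EX
cycle 9: I1 EX
cycle 10: I1 WR R4
cycle 11: I2 RO
cycle 12: I3 WR R2
cycle 13: I2 EX
cycle 14: I2 WR R0
cycle 15: I4 RO
cycle 18: I4 EX
cycle 19: I4 WR R1
cycle 20: I5→IntU
cycle 21: I5 RO · I6→AddU
cycle 22: I5 EX · I6 RO · I7→DivU
cycle 23: I5 WR R1
cycle 24: I6 EX
cycle 25: I6 WR R4
cycle 26: I7 RO
cycle 33: I7 EX
cycle 34: I7 WR R0
cycle 35: I8→IntU
cycle 36: I8 RO
cycle 37: I8 EX
cycle 38: I8 WR R0

I3 = (3, 4, 5, 12)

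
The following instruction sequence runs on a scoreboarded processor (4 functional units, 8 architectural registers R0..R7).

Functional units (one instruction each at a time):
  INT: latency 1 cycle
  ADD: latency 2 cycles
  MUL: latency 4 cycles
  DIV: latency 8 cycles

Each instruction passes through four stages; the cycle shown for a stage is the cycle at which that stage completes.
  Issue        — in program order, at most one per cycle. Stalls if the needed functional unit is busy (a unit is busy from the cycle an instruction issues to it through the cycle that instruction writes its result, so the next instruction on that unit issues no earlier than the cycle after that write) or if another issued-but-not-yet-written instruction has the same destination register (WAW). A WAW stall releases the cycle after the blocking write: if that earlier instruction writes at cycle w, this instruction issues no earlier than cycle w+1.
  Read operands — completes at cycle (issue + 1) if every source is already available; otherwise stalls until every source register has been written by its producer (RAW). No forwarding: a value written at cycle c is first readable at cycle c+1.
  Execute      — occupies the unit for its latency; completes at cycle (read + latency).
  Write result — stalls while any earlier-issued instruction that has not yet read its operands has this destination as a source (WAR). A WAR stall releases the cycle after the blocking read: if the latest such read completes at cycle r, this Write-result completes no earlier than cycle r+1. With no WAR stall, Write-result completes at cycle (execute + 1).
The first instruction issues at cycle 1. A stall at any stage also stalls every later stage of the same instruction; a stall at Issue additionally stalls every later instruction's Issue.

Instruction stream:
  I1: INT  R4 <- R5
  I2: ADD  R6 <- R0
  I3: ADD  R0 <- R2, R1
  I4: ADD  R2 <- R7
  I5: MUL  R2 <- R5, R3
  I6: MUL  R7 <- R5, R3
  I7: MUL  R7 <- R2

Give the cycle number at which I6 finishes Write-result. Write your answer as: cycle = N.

[1] I1→INT
[2] I1 RO, I2→ADD
[3] I1 EX, I2 RO
[4] I1 WR R4
[5] I2 EX
[6] I2 WR R6
[7] I3→ADD
[8] I3 RO
[10] I3 EX
[11] I3 WR R0
[12] I4→ADD
[13] I4 RO
[15] I4 EX
[16] I4 WR R2
[17] I5→MUL
[18] I5 RO
[22] I5 EX
[23] I5 WR R2
[24] I6→MUL
[25] I6 RO
[29] I6 EX
[30] I6 WR R7
[31] I7→MUL
[32] I7 RO
[36] I7 EX
[37] I7 WR R7

cycle = 30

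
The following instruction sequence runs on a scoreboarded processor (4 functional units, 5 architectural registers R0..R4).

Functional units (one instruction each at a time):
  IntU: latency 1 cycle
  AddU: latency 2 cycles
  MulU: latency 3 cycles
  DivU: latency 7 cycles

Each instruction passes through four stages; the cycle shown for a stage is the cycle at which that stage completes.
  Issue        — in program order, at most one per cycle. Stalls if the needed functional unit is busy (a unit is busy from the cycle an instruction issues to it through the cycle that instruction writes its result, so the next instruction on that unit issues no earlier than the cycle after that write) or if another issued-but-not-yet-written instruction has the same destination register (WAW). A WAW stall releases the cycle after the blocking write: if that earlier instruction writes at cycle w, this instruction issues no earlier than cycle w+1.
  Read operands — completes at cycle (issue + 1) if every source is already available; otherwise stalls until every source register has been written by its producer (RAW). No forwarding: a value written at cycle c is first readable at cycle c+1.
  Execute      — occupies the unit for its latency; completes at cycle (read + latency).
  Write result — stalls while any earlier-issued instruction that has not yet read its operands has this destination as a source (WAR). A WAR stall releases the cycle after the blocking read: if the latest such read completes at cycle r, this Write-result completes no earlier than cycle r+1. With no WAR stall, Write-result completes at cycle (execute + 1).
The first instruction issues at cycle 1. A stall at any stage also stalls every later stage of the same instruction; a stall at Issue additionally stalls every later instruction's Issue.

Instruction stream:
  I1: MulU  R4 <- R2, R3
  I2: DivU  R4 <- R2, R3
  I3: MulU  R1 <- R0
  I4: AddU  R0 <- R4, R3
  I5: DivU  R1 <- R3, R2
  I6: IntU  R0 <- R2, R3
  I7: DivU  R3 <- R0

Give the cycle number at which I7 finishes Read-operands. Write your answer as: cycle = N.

c1: I1 dispatched to MulU
c2: I1 operands ready
c5: I1 complete
c6: R4←I1
c7: I2 dispatched to DivU
c8: I2 operands ready; I3 dispatched to MulU
c9: I3 operands ready; I4 dispatched to AddU
c12: I3 complete
c13: R1←I3
c15: I2 complete
c16: R4←I2
c17: I4 operands ready; I5 dispatched to DivU
c18: I5 operands ready
c19: I4 complete
c20: R0←I4
c21: I6 dispatched to IntU
c22: I6 operands ready
c23: I6 complete
c24: R0←I6
c25: I5 complete
c26: R1←I5
c27: I7 dispatched to DivU
c28: I7 operands ready
c35: I7 complete
c36: R3←I7

cycle = 28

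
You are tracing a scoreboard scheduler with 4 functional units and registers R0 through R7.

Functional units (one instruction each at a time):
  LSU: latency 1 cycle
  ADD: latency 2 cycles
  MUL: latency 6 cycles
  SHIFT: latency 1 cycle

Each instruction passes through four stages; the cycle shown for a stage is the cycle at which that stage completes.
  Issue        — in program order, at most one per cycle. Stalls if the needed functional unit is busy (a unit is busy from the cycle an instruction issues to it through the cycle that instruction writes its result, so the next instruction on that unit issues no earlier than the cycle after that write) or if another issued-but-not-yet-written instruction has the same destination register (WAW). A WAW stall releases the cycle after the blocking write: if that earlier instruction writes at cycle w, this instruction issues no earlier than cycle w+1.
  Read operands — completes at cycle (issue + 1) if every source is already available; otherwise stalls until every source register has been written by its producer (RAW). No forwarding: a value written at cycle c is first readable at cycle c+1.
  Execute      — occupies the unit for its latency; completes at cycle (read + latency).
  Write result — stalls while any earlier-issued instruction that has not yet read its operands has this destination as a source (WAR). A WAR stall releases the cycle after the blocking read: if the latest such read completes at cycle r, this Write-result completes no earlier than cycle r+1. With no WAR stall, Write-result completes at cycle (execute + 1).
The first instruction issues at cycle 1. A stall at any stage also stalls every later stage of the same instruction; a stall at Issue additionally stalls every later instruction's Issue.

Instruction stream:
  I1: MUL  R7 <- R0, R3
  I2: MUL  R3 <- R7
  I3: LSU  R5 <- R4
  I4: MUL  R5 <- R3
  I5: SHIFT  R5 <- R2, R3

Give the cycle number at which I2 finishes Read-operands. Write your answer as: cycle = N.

cycle = 11

c1: I1 dispatched to MUL
c2: I1 operands ready
c8: I1 complete
c9: R7←I1
c10: I2 dispatched to MUL
c11: I2 operands ready | I3 dispatched to LSU
c12: I3 operands ready
c13: I3 complete
c14: R5←I3
c17: I2 complete
c18: R3←I2
c19: I4 dispatched to MUL
c20: I4 operands ready
c26: I4 complete
c27: R5←I4
c28: I5 dispatched to SHIFT
c29: I5 operands ready
c30: I5 complete
c31: R5←I5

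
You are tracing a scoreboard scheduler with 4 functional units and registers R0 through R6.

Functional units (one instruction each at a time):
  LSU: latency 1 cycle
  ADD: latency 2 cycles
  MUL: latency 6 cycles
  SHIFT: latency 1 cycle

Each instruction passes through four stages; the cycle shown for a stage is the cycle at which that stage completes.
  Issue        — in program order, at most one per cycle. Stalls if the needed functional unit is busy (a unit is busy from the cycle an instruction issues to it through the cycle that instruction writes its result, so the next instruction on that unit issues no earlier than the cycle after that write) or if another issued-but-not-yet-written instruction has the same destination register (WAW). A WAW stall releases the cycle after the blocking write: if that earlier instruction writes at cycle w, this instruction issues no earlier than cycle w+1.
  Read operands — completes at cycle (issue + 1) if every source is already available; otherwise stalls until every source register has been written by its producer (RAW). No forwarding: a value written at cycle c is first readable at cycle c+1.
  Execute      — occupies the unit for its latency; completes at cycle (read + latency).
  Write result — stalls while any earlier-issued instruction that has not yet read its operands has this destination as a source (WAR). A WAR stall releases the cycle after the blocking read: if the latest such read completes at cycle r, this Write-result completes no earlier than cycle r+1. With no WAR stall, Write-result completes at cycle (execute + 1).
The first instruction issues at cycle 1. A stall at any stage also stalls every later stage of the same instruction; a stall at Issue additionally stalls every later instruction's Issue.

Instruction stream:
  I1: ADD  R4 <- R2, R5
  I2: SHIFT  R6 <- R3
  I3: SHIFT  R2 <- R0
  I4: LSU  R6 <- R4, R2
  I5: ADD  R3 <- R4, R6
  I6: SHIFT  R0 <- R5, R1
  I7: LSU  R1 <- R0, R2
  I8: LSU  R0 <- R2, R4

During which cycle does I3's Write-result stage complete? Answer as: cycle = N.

[1] I1 dispatched to ADD
[2] I1 operands ready | I2 dispatched to SHIFT
[3] I2 operands ready
[4] I1 complete | I2 complete
[5] R4←I1 | R6←I2
[6] I3 dispatched to SHIFT
[7] I3 operands ready | I4 dispatched to LSU
[8] I3 complete | I5 dispatched to ADD
[9] R2←I3
[10] I4 operands ready | I6 dispatched to SHIFT
[11] I4 complete | I6 operands ready
[12] R6←I4 | I6 complete
[13] I5 operands ready | R0←I6 | I7 dispatched to LSU
[14] I7 operands ready
[15] I5 complete | I7 complete
[16] R3←I5 | R1←I7
[17] I8 dispatched to LSU
[18] I8 operands ready
[19] I8 complete
[20] R0←I8

cycle = 9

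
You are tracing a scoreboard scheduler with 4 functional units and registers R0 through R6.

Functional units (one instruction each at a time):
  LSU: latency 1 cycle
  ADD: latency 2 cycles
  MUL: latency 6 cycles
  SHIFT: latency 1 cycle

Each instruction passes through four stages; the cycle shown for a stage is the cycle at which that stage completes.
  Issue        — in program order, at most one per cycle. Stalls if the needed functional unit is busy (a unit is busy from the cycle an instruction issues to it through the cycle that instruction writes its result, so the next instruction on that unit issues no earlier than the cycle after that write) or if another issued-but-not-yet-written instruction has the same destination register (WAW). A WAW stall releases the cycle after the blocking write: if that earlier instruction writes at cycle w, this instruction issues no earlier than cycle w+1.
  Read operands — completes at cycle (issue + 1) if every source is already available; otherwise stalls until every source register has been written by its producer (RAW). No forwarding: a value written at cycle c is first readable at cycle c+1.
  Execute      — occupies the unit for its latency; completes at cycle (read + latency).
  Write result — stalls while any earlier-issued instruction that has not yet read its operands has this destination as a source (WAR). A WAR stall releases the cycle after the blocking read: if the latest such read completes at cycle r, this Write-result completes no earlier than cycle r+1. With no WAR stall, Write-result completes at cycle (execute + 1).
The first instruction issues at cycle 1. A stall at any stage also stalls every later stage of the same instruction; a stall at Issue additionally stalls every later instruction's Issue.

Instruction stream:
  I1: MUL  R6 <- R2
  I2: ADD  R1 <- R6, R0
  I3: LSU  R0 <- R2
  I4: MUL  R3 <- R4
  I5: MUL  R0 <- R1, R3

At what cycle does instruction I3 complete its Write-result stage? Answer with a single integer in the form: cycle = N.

1) issue 1, read 2, done 8, write 9
2) issue 2, read 10, done 12, write 13  <RAW R6: wait I1 write@9>
3) issue 3, read 4, done 5, write 11  <WAR R0: wait I2 read@10>
4) issue 10, read 11, done 17, write 18  <struct: MUL busy until I1 writes@9>
5) issue 19, read 20, done 26, write 27  <struct: MUL busy until I4 writes@18>

cycle = 11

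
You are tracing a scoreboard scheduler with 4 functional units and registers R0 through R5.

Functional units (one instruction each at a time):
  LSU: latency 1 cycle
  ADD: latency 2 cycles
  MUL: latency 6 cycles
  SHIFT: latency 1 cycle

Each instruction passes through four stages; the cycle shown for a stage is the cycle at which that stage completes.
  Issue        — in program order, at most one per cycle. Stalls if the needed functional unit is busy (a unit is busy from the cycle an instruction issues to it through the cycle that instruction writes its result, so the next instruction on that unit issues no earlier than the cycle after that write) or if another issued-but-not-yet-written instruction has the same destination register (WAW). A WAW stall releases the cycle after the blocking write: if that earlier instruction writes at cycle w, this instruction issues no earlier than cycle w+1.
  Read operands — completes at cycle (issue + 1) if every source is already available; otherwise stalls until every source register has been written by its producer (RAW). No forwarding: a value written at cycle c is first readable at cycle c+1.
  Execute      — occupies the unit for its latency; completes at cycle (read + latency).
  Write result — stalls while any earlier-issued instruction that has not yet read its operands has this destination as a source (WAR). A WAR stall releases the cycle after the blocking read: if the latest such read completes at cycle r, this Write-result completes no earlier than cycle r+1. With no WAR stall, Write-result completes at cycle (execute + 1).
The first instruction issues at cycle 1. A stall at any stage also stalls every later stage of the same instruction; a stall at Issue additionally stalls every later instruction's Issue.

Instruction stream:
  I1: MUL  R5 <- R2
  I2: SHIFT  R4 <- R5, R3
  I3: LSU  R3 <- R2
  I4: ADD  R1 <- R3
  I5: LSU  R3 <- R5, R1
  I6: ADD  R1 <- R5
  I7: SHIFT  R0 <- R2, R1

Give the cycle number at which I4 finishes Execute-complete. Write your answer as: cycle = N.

c1: I1 dispatched to MUL
c2: I1 operands ready, I2 dispatched to SHIFT
c3: I3 dispatched to LSU
c4: I3 operands ready, I4 dispatched to ADD
c5: I3 complete
c8: I1 complete
c9: R5←I1
c10: I2 operands ready
c11: I2 complete, R3←I3
c12: R4←I2, I4 operands ready, I5 dispatched to LSU
c14: I4 complete
c15: R1←I4
c16: I5 operands ready, I6 dispatched to ADD
c17: I5 complete, I6 operands ready, I7 dispatched to SHIFT
c18: R3←I5
c19: I6 complete
c20: R1←I6
c21: I7 operands ready
c22: I7 complete
c23: R0←I7

cycle = 14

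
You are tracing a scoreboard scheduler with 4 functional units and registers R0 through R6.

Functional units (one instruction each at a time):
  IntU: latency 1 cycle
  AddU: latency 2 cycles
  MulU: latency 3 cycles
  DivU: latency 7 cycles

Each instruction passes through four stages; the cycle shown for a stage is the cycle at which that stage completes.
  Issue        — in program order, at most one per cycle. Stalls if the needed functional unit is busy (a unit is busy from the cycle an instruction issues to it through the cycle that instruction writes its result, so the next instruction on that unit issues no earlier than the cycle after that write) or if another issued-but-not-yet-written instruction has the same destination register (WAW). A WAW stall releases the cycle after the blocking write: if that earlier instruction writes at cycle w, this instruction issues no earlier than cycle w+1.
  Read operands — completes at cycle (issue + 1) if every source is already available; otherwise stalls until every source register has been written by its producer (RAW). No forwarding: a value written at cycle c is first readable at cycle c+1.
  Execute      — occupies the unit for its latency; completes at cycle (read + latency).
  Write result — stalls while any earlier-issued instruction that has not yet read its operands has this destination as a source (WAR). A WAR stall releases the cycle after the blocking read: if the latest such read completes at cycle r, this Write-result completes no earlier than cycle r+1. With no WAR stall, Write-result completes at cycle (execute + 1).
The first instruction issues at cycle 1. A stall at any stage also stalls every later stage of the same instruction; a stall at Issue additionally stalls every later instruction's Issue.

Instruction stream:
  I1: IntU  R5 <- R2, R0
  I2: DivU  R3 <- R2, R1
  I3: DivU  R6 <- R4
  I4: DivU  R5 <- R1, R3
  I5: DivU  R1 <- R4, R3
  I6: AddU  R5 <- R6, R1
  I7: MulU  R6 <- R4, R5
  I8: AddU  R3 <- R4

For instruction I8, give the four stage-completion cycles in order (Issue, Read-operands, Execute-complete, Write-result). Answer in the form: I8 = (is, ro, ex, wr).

I1 -> (1, 2, 3, 4)
I2 -> (2, 3, 10, 11)
I3 -> (12, 13, 20, 21)  // struct: DivU busy until I2 writes@11
I4 -> (22, 23, 30, 31)  // struct: DivU busy until I3 writes@21
I5 -> (32, 33, 40, 41)  // struct: DivU busy until I4 writes@31
I6 -> (33, 42, 44, 45)  // RAW R1: wait I5 write@41
I7 -> (34, 46, 49, 50)  // RAW R5: wait I6 write@45
I8 -> (46, 47, 49, 50)  // struct: AddU busy until I6 writes@45

I8 = (46, 47, 49, 50)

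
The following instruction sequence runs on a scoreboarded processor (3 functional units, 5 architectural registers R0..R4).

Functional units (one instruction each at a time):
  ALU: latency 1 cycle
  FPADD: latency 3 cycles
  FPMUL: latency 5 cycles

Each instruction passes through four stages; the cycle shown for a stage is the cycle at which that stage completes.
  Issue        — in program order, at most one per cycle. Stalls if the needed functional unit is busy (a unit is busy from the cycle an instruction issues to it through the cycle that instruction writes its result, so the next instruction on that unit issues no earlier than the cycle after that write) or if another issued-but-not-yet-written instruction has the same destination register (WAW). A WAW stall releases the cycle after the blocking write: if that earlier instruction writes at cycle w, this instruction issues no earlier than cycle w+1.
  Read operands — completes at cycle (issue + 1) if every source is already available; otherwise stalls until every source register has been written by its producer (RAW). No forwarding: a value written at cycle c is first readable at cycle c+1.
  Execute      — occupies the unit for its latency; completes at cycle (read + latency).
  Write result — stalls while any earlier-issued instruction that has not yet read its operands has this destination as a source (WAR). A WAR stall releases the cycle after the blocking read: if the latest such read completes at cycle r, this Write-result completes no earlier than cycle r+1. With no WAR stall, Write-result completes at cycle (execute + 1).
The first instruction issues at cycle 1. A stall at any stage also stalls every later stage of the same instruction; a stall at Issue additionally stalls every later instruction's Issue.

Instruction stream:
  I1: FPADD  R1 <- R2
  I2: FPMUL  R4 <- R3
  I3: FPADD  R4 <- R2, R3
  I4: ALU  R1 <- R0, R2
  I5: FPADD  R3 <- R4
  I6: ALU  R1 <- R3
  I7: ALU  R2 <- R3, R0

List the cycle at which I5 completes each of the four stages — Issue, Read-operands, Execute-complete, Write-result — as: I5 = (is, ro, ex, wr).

I5 = (16, 17, 20, 21)

[I1] 1/2/5/6
[I2] 2/3/8/9
[I3] 10/11/14/15  (WAW R4: wait I2 write@9)
[I4] 11/12/13/14
[I5] 16/17/20/21  (struct: FPADD busy until I3 writes@15)
[I6] 17/22/23/24  (RAW R3: wait I5 write@21)
[I7] 25/26/27/28  (struct: ALU busy until I6 writes@24)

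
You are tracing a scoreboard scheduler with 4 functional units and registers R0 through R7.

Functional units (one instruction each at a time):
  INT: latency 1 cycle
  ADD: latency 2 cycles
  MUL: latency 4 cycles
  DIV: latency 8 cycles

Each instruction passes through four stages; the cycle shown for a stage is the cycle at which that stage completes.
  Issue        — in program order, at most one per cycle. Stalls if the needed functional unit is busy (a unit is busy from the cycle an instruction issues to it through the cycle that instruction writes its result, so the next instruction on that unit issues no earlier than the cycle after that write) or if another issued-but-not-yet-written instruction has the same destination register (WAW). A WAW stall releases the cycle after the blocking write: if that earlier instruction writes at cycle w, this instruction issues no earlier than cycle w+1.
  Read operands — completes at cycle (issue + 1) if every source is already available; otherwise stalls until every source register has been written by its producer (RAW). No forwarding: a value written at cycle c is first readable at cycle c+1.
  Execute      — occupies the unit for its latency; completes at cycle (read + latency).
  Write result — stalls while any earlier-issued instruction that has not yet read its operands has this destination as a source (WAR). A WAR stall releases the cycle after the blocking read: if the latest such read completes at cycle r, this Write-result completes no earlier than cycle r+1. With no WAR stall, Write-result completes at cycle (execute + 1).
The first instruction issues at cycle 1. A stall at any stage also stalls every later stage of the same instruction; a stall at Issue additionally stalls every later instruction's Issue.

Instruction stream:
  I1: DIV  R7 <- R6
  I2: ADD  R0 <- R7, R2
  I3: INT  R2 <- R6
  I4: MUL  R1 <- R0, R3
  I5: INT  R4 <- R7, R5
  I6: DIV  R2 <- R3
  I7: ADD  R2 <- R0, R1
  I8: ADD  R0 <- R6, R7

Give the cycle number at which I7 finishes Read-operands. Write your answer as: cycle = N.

cycle = 27

t=1  I1→DIV
t=2  I1 RO | I2→ADD
t=3  I3→INT
t=4  I3 RO | I4→MUL
t=5  I3 EX
t=10  I1 EX
t=11  I1 WR R7
t=12  I2 RO
t=13  I3 WR R2
t=14  I2 EX | I5→INT
t=15  I2 WR R0 | I5 RO | I6→DIV
t=16  I4 RO | I5 EX | I6 RO
t=17  I5 WR R4
t=20  I4 EX
t=21  I4 WR R1
t=24  I6 EX
t=25  I6 WR R2
t=26  I7→ADD
t=27  I7 RO
t=29  I7 EX
t=30  I7 WR R2
t=31  I8→ADD
t=32  I8 RO
t=34  I8 EX
t=35  I8 WR R0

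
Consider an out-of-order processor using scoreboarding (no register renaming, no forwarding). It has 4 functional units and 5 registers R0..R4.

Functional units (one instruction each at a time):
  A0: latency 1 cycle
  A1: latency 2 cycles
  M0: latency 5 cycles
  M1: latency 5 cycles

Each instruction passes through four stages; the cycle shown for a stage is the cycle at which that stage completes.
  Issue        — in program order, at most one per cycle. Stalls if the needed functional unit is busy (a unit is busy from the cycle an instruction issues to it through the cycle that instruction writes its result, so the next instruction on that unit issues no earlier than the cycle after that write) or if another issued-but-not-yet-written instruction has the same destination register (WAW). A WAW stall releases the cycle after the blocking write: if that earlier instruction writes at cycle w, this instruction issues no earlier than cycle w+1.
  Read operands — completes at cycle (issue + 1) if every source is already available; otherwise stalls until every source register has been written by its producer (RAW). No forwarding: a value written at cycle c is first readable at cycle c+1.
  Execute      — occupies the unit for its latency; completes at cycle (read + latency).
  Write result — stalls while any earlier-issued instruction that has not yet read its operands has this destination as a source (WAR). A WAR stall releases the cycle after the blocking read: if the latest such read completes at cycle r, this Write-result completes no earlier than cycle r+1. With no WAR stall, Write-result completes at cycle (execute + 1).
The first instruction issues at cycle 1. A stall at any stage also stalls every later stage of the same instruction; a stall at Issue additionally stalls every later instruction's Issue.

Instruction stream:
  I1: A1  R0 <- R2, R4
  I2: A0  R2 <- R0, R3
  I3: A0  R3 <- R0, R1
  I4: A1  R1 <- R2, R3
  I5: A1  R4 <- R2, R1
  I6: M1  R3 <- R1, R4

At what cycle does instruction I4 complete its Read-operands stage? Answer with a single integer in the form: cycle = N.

cycle = 13

I1  is:1  ro:2  ex:4  wr:5
I2  is:2  ro:6  ex:7  wr:8  — RAW R0: wait I1 write@5
I3  is:9  ro:10  ex:11  wr:12  — struct: A0 busy until I2 writes@8
I4  is:10  ro:13  ex:15  wr:16  — RAW R3: wait I3 write@12
I5  is:17  ro:18  ex:20  wr:21  — struct: A1 busy until I4 writes@16
I6  is:18  ro:22  ex:27  wr:28  — RAW R4: wait I5 write@21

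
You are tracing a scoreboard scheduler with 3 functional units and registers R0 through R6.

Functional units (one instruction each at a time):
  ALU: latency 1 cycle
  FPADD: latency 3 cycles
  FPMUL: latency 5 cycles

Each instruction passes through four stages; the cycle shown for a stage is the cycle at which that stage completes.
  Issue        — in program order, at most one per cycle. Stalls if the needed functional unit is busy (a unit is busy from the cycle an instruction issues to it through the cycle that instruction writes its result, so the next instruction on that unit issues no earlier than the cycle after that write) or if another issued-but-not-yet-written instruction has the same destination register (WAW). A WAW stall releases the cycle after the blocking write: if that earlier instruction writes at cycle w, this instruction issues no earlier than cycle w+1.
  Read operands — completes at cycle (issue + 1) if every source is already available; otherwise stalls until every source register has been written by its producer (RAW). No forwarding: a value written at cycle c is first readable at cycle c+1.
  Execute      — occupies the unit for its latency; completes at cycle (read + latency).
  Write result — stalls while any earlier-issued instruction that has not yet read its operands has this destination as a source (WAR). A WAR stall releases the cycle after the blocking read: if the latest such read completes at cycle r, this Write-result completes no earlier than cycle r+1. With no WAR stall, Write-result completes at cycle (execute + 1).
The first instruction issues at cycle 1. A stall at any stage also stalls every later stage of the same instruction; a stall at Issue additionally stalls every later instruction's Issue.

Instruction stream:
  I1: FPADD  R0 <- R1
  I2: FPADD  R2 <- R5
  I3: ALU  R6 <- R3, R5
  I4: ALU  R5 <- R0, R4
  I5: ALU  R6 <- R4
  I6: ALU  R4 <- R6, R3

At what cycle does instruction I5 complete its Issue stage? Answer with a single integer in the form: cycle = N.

[1] I1→FPADD
[2] I1 RO
[5] I1 EX
[6] I1 WR R0
[7] I2→FPADD
[8] I2 RO; I3→ALU
[9] I3 RO
[10] I3 EX
[11] I2 EX; I3 WR R6
[12] I2 WR R2; I4→ALU
[13] I4 RO
[14] I4 EX
[15] I4 WR R5
[16] I5→ALU
[17] I5 RO
[18] I5 EX
[19] I5 WR R6
[20] I6→ALU
[21] I6 RO
[22] I6 EX
[23] I6 WR R4

cycle = 16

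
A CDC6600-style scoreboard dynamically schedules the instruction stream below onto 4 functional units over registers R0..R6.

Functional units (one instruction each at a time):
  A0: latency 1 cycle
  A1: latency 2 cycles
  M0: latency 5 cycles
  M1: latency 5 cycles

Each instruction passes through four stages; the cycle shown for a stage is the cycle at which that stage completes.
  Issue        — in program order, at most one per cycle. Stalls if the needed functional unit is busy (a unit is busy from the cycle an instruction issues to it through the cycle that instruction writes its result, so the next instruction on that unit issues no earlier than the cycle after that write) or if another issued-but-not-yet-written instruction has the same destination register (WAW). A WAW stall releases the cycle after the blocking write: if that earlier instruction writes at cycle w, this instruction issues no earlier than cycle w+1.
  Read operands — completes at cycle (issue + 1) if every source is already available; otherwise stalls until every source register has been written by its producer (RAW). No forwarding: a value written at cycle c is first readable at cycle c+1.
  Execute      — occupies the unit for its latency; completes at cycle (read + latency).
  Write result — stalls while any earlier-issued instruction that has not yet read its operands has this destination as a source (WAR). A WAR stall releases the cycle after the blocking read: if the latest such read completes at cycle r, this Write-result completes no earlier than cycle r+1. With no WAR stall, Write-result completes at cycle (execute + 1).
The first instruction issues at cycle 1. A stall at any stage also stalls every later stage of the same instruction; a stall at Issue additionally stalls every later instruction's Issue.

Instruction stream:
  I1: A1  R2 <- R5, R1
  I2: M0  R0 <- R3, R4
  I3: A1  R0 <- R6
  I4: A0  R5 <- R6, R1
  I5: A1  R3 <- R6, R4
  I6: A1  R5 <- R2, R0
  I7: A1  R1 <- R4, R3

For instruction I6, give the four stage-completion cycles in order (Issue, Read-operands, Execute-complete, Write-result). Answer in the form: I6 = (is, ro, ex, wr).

I6 = (20, 21, 23, 24)

1) issue 1, read 2, done 4, write 5
2) issue 2, read 3, done 8, write 9
3) issue 10, read 11, done 13, write 14  <WAW R0: wait I2 write@9>
4) issue 11, read 12, done 13, write 14
5) issue 15, read 16, done 18, write 19  <struct: A1 busy until I3 writes@14>
6) issue 20, read 21, done 23, write 24  <struct: A1 busy until I5 writes@19>
7) issue 25, read 26, done 28, write 29  <struct: A1 busy until I6 writes@24>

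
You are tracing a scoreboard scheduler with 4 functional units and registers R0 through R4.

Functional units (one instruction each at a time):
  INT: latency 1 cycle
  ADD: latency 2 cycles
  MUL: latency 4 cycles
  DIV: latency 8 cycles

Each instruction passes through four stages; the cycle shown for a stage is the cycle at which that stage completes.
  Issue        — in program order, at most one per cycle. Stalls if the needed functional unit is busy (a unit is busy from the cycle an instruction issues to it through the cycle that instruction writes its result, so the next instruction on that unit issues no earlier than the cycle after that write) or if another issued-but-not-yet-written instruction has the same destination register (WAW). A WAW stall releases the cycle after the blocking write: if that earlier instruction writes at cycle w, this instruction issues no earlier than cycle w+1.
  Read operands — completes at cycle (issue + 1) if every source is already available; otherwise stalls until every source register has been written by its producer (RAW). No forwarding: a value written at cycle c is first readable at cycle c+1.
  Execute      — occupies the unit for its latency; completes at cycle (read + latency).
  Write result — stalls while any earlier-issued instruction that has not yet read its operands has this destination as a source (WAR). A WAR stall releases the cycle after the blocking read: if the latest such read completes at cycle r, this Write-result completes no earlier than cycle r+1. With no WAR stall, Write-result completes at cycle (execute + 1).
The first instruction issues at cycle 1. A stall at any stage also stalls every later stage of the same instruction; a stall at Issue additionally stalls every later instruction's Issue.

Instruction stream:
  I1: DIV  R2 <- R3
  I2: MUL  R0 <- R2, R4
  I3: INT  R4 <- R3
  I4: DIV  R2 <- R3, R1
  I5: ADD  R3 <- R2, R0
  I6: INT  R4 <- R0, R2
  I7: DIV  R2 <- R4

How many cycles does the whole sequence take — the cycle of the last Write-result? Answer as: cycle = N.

cycle = 35

t=1  issue I1 (DIV)
t=2  I1 read-ops; issue I2 (MUL)
t=3  issue I3 (INT)
t=4  I3 read-ops
t=5  I3 finished on INT
t=10  I1 finished on DIV
t=11  I1→R2
t=12  I2 read-ops; issue I4 (DIV)
t=13  I3→R4; I4 read-ops; issue I5 (ADD)
t=14  issue I6 (INT)
t=16  I2 finished on MUL
t=17  I2→R0
t=21  I4 finished on DIV
t=22  I4→R2
t=23  I5 read-ops; I6 read-ops; issue I7 (DIV)
t=24  I6 finished on INT
t=25  I5 finished on ADD; I6→R4
t=26  I5→R3; I7 read-ops
t=34  I7 finished on DIV
t=35  I7→R2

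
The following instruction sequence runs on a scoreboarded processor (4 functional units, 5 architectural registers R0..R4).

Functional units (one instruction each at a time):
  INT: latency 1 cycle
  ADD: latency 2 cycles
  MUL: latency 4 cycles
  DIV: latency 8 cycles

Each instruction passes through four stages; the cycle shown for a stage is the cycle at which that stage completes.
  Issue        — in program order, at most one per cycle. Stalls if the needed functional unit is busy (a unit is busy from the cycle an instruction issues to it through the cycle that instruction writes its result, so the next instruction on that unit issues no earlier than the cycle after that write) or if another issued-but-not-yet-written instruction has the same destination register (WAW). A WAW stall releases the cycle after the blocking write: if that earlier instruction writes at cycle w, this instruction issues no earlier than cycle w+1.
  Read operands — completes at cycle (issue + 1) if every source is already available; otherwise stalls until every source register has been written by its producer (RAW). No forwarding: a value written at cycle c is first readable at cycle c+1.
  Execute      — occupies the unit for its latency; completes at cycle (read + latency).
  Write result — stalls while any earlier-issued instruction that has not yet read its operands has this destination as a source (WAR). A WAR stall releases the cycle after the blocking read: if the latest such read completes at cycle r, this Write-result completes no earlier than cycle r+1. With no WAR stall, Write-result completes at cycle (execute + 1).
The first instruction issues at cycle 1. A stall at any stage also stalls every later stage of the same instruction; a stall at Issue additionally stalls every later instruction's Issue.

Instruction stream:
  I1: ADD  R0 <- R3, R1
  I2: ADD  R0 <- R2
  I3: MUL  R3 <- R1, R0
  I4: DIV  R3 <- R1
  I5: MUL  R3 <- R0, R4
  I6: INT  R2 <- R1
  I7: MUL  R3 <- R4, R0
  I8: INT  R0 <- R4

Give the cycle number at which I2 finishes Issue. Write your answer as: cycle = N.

c1: I1 issues→ADD
c2: I1 reads
c4: I1 exec-done
c5: I1 writes R0
c6: I2 issues→ADD
c7: I2 reads | I3 issues→MUL
c9: I2 exec-done
c10: I2 writes R0
c11: I3 reads
c15: I3 exec-done
c16: I3 writes R3
c17: I4 issues→DIV
c18: I4 reads
c26: I4 exec-done
c27: I4 writes R3
c28: I5 issues→MUL
c29: I5 reads | I6 issues→INT
c30: I6 reads
c31: I6 exec-done
c32: I6 writes R2
c33: I5 exec-done
c34: I5 writes R3
c35: I7 issues→MUL
c36: I7 reads | I8 issues→INT
c37: I8 reads
c38: I8 exec-done
c39: I8 writes R0
c40: I7 exec-done
c41: I7 writes R3

cycle = 6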